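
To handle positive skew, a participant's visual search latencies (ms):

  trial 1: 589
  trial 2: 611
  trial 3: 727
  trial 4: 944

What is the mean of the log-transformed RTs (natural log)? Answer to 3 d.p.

ln(RT): 6.3784, 6.4151, 6.5889, 6.8501
Σ ln(RT) = 26.2326
Mean = 26.2326/4 = 6.55814

6.558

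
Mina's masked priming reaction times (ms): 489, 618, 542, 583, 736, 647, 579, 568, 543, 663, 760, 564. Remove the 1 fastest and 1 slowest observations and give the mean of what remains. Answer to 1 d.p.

Sorted: 489, 542, 543, 564, 568, 579, 583, 618, 647, 663, 736, 760
Drop lowest 1 (489) and highest 1 (760)
Remaining (n=10): Σ = 6043, mean = 6043/10 = 604.300

604.3 ms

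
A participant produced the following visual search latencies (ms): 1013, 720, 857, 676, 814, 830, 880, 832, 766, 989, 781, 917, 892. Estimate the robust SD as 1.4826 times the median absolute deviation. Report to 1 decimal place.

Sorted: 676, 720, 766, 781, 814, 830, 832, 857, 880, 892, 917, 989, 1013 → median = 832
|x − 832| sorted: 0, 2, 18, 25, 48, 51, 60, 66, 85, 112, 156, 157, 181 → MAD = 60
Robust SD ≈ 1.4826 × 60 = 88.956

89.0 ms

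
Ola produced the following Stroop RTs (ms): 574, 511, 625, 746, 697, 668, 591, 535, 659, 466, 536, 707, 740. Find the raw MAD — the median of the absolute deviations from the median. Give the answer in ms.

82 ms

Sorted: 466, 511, 535, 536, 574, 591, 625, 659, 668, 697, 707, 740, 746 → median = 625
|x − 625|: 51, 114, 0, 121, 72, 43, 34, 90, 34, 159, 89, 82, 115
Sorted deviations: 0, 34, 34, 43, 51, 72, 82, 89, 90, 114, 115, 121, 159 → MAD = 82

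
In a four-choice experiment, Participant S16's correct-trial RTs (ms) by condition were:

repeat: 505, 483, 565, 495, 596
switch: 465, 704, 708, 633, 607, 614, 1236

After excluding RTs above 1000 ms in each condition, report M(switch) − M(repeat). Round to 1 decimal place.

switch: exclude 1236
M(repeat) = 2644/5 = 528.800
M(switch) = 3731/6 = 621.833
Difference = 621.833 − 528.800 = 93.033 ms

93.0 ms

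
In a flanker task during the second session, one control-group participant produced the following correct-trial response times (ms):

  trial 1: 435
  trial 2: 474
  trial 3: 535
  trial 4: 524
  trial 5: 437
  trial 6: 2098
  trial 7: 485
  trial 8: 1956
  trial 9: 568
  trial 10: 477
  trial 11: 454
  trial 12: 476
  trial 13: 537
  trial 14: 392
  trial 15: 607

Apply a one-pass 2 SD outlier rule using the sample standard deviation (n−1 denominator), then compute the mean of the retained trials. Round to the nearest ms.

n = 15, ΣRT = 10455, M = 697.000
Σ(x−M)² = 4134628.00; s = √(4134628.00/14) = 543.443
Cutoffs: 697.000 ± 2·543.443 → [-389.9, 1783.9]
Outside: 1956, 2098 → excluded.
Retained (n=13): Σ = 6401, mean = 6401/13 = 492.385

492 ms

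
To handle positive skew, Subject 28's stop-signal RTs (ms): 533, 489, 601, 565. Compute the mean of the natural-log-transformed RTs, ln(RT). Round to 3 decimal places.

ln(RT): 6.2785, 6.1924, 6.3986, 6.3368
Σ ln(RT) = 25.2063
Mean = 25.2063/4 = 6.30158

6.302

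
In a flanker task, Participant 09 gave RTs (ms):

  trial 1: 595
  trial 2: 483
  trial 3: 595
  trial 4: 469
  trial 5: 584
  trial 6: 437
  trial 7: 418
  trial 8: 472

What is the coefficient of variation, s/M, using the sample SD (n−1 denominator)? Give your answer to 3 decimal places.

0.144

n = 8, Σ = 4053, M = 506.6250
Σ(x−M)² = 37481.875; s = √(37481.875/7) = 73.1748
CV = 73.1748 / 506.6250 = 0.14444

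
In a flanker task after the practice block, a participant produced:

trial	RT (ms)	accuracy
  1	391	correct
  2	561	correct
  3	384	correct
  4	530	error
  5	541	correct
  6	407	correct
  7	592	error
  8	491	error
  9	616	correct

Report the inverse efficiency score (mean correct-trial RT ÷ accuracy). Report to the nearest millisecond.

725 ms

Correct trials (n=6): 391, 561, 384, 541, 407, 616
Mean correct RT = 2900/6 = 483.3333 ms
Proportion correct = 6/9
IES = 483.3333 / (6/9) = 725.000 ms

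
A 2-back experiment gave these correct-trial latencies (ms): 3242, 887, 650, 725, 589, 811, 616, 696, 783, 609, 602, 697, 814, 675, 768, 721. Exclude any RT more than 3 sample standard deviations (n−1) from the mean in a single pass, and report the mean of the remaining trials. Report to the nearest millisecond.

710 ms

n = 16, ΣRT = 13885, M = 867.812
Σ(x−M)² = 6124464.44; s = √(6124464.44/15) = 638.982
Cutoffs: 867.812 ± 3·638.982 → [-1049.1, 2784.8]
Outside: 3242 → excluded.
Retained (n=15): Σ = 10643, mean = 10643/15 = 709.533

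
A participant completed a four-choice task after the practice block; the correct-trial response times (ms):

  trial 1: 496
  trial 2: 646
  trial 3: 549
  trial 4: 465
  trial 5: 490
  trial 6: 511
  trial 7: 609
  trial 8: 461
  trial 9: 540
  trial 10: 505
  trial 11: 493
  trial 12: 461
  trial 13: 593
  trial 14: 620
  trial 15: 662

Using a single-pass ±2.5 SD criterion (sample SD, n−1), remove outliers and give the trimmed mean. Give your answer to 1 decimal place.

n = 15, ΣRT = 8101, M = 540.067
Σ(x−M)² = 66988.93; s = √(66988.93/14) = 69.173
Cutoffs: 540.067 ± 2.5·69.173 → [367.1, 713.0]
No RTs fall outside the cutoffs; all 15 retained. Mean = 8101/15 = 540.067

540.1 ms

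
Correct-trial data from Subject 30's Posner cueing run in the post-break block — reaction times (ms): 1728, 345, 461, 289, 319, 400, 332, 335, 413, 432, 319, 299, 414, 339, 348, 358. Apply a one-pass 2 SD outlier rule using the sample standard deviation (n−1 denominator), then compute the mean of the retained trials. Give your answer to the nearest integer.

360 ms

n = 16, ΣRT = 7131, M = 445.688
Σ(x−M)² = 1791003.44; s = √(1791003.44/15) = 345.543
Cutoffs: 445.688 ± 2·345.543 → [-245.4, 1136.8]
Outside: 1728 → excluded.
Retained (n=15): Σ = 5403, mean = 5403/15 = 360.200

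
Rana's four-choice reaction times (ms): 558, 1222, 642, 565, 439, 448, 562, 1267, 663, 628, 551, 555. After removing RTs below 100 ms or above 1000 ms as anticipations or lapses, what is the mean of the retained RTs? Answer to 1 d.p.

Excluded: 1222, 1267
Retained (n=10): Σ = 5611
Mean = 5611/10 = 561.1000

561.1 ms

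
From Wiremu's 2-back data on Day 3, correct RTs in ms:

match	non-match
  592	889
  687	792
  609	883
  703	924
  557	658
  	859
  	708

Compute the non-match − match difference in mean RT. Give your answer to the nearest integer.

M(match) = 3148/5 = 629.600
M(non-match) = 5713/7 = 816.143
Difference = 816.143 − 629.600 = 186.543 ms

187 ms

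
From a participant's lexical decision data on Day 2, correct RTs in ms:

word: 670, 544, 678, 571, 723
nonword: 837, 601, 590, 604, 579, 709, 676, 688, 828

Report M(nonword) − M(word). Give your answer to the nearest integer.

M(word) = 3186/5 = 637.200
M(nonword) = 6112/9 = 679.111
Difference = 679.111 − 637.200 = 41.911 ms

42 ms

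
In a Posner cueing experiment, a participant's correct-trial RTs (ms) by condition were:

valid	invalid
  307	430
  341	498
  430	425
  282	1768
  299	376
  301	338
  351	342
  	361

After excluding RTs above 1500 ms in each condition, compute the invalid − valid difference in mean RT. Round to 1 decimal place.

invalid: exclude 1768
M(valid) = 2311/7 = 330.143
M(invalid) = 2770/7 = 395.714
Difference = 395.714 − 330.143 = 65.571 ms

65.6 ms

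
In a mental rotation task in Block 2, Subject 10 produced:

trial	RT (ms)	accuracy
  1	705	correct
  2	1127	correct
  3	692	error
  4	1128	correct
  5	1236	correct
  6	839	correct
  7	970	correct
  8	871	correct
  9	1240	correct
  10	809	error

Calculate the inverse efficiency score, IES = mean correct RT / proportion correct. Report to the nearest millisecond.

1268 ms

Correct trials (n=8): 705, 1127, 1128, 1236, 839, 970, 871, 1240
Mean correct RT = 8116/8 = 1014.5000 ms
Proportion correct = 8/10
IES = 1014.5000 / (8/10) = 1268.125 ms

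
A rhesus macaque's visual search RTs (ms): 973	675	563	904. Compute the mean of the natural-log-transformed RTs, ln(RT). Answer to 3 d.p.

ln(RT): 6.8804, 6.5147, 6.3333, 6.8068
Σ ln(RT) = 26.5352
Mean = 26.5352/4 = 6.63380

6.634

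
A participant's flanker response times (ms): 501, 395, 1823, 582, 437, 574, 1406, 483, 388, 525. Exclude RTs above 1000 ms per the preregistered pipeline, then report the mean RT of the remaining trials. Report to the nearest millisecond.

Excluded: 1406, 1823
Retained (n=8): Σ = 3885
Mean = 3885/8 = 485.6250

486 ms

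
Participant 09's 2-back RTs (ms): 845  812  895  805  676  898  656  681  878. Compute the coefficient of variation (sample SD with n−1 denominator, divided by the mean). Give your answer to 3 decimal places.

n = 9, Σ = 7146, M = 794.0000
Σ(x−M)² = 76856.000; s = √(76856.000/8) = 98.0153
CV = 98.0153 / 794.0000 = 0.12344

0.123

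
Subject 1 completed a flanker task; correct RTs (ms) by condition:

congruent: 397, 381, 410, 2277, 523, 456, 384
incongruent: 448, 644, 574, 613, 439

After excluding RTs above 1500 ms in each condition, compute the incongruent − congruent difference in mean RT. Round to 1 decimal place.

118.4 ms

congruent: exclude 2277
M(congruent) = 2551/6 = 425.167
M(incongruent) = 2718/5 = 543.600
Difference = 543.600 − 425.167 = 118.433 ms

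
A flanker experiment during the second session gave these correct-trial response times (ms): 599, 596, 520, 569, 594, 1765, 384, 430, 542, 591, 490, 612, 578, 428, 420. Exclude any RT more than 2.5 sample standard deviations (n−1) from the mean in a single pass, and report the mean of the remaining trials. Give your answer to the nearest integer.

525 ms

n = 15, ΣRT = 9118, M = 607.867
Σ(x−M)² = 1517423.73; s = √(1517423.73/14) = 329.222
Cutoffs: 607.867 ± 2.5·329.222 → [-215.2, 1430.9]
Outside: 1765 → excluded.
Retained (n=14): Σ = 7353, mean = 7353/14 = 525.214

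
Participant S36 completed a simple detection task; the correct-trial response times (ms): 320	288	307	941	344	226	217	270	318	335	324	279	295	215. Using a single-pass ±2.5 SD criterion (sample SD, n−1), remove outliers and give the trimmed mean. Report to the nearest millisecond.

n = 14, ΣRT = 4679, M = 334.214
Σ(x−M)² = 420102.36; s = √(420102.36/13) = 179.765
Cutoffs: 334.214 ± 2.5·179.765 → [-115.2, 783.6]
Outside: 941 → excluded.
Retained (n=13): Σ = 3738, mean = 3738/13 = 287.538

288 ms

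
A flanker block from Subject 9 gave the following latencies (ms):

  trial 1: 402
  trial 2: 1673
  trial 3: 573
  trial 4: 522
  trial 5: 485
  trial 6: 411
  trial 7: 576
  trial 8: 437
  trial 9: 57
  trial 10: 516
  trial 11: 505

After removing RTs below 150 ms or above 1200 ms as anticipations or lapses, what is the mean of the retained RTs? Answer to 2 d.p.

491.89 ms

Excluded: 57, 1673
Retained (n=9): Σ = 4427
Mean = 4427/9 = 491.8889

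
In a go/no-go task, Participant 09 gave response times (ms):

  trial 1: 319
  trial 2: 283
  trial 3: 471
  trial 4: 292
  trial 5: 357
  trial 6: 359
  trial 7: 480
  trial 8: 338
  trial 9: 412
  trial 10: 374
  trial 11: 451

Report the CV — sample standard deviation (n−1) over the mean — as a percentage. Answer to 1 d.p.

n = 11, Σ = 4136, M = 376.0000
Σ(x−M)² = 47814.000; s = √(47814.000/10) = 69.1477
CV = 69.1477 / 376.0000 = 0.18390 = 18.390%

18.4%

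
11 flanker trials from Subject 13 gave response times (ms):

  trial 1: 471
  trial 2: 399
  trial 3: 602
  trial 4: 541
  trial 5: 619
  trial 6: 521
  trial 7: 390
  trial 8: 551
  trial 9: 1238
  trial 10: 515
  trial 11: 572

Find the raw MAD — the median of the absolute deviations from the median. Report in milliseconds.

Sorted: 390, 399, 471, 515, 521, 541, 551, 572, 602, 619, 1238 → median = 541
|x − 541|: 70, 142, 61, 0, 78, 20, 151, 10, 697, 26, 31
Sorted deviations: 0, 10, 20, 26, 31, 61, 70, 78, 142, 151, 697 → MAD = 61

61 ms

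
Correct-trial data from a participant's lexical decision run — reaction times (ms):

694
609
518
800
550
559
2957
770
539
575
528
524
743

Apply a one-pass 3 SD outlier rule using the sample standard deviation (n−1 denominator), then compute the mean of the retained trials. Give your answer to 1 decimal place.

n = 13, ΣRT = 10366, M = 797.385
Σ(x−M)² = 5173437.08; s = √(5173437.08/12) = 656.597
Cutoffs: 797.385 ± 3·656.597 → [-1172.4, 2767.2]
Outside: 2957 → excluded.
Retained (n=12): Σ = 7409, mean = 7409/12 = 617.417

617.4 ms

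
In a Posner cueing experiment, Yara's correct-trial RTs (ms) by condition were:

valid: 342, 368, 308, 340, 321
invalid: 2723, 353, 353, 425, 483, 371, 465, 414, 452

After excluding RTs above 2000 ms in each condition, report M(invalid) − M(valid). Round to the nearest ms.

invalid: exclude 2723
M(valid) = 1679/5 = 335.800
M(invalid) = 3316/8 = 414.500
Difference = 414.500 − 335.800 = 78.700 ms

79 ms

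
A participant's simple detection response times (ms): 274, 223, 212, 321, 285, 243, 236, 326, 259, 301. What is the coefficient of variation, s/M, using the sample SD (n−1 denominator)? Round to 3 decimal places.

0.150

n = 10, Σ = 2680, M = 268.0000
Σ(x−M)² = 14478.000; s = √(14478.000/9) = 40.1082
CV = 40.1082 / 268.0000 = 0.14966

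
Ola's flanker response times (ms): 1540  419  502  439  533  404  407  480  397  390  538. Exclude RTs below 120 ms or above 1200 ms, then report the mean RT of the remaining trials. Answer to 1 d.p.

450.9 ms

Excluded: 1540
Retained (n=10): Σ = 4509
Mean = 4509/10 = 450.9000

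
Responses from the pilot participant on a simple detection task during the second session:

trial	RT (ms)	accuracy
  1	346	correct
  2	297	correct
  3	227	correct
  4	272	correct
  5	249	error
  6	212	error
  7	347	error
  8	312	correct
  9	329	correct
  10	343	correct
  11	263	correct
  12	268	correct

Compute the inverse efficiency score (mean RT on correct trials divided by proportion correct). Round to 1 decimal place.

393.6 ms

Correct trials (n=9): 346, 297, 227, 272, 312, 329, 343, 263, 268
Mean correct RT = 2657/9 = 295.2222 ms
Proportion correct = 9/12
IES = 295.2222 / (9/12) = 393.630 ms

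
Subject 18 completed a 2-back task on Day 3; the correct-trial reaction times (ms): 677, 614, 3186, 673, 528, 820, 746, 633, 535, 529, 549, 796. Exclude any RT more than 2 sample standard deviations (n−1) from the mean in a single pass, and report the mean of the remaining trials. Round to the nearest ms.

n = 12, ΣRT = 10286, M = 857.167
Σ(x−M)² = 6031505.67; s = √(6031505.67/11) = 740.485
Cutoffs: 857.167 ± 2·740.485 → [-623.8, 2338.1]
Outside: 3186 → excluded.
Retained (n=11): Σ = 7100, mean = 7100/11 = 645.455

645 ms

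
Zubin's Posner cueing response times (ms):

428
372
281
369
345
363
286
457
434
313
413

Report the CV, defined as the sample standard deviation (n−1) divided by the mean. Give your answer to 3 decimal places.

0.162

n = 11, Σ = 4061, M = 369.1818
Σ(x−M)² = 35775.636; s = √(35775.636/10) = 59.8127
CV = 59.8127 / 369.1818 = 0.16201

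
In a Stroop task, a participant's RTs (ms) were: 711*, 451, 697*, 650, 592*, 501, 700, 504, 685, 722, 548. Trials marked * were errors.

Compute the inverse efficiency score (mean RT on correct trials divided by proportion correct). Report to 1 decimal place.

Correct trials (n=8): 451, 650, 501, 700, 504, 685, 722, 548
Mean correct RT = 4761/8 = 595.1250 ms
Proportion correct = 8/11
IES = 595.1250 / (8/11) = 818.297 ms

818.3 ms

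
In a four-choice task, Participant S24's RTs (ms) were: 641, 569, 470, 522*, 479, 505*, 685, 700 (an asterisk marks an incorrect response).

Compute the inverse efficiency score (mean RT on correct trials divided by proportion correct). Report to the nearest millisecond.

788 ms

Correct trials (n=6): 641, 569, 470, 479, 685, 700
Mean correct RT = 3544/6 = 590.6667 ms
Proportion correct = 6/8
IES = 590.6667 / (6/8) = 787.556 ms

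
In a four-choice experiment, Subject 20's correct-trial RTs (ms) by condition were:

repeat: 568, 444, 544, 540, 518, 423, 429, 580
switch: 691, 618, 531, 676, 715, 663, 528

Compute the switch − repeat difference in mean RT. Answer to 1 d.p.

M(repeat) = 4046/8 = 505.750
M(switch) = 4422/7 = 631.714
Difference = 631.714 − 505.750 = 125.964 ms

126.0 ms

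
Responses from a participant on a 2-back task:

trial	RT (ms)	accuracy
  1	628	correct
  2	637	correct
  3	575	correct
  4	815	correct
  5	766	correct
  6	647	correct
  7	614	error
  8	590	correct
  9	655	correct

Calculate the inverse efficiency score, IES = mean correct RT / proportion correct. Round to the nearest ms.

Correct trials (n=8): 628, 637, 575, 815, 766, 647, 590, 655
Mean correct RT = 5313/8 = 664.1250 ms
Proportion correct = 8/9
IES = 664.1250 / (8/9) = 747.141 ms

747 ms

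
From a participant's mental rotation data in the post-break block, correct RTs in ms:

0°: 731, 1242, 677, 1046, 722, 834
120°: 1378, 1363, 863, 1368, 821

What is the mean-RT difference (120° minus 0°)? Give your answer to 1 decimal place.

M(0°) = 5252/6 = 875.333
M(120°) = 5793/5 = 1158.600
Difference = 1158.600 − 875.333 = 283.267 ms

283.3 ms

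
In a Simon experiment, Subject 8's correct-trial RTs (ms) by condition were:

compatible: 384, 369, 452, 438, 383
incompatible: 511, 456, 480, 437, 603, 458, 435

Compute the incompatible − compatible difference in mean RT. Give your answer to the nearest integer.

78 ms

M(compatible) = 2026/5 = 405.200
M(incompatible) = 3380/7 = 482.857
Difference = 482.857 − 405.200 = 77.657 ms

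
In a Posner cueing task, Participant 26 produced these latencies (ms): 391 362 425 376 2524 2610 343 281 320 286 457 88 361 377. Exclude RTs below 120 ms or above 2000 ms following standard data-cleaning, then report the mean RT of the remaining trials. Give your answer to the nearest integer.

Excluded: 88, 2524, 2610
Retained (n=11): Σ = 3979
Mean = 3979/11 = 361.7273

362 ms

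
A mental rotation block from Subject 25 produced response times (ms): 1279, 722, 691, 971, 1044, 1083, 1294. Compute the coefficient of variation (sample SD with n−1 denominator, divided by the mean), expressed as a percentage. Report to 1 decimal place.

n = 7, Σ = 7084, M = 1012.0000
Σ(x−M)² = 345700.000; s = √(345700.000/6) = 240.0347
CV = 240.0347 / 1012.0000 = 0.23719 = 23.719%

23.7%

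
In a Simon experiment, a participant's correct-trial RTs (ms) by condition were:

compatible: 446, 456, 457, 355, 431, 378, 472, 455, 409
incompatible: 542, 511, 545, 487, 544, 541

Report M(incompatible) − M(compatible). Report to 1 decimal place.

99.6 ms

M(compatible) = 3859/9 = 428.778
M(incompatible) = 3170/6 = 528.333
Difference = 528.333 − 428.778 = 99.556 ms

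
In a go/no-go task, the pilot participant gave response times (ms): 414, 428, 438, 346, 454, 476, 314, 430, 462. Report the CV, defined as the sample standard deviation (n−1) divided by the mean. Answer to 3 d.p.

n = 9, Σ = 3762, M = 418.0000
Σ(x−M)² = 23256.000; s = √(23256.000/8) = 53.9166
CV = 53.9166 / 418.0000 = 0.12899

0.129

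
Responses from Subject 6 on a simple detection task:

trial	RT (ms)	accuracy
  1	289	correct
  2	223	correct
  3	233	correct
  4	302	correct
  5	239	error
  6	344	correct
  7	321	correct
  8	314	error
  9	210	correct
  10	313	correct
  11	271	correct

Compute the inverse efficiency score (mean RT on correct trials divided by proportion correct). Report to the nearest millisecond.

340 ms

Correct trials (n=9): 289, 223, 233, 302, 344, 321, 210, 313, 271
Mean correct RT = 2506/9 = 278.4444 ms
Proportion correct = 9/11
IES = 278.4444 / (9/11) = 340.321 ms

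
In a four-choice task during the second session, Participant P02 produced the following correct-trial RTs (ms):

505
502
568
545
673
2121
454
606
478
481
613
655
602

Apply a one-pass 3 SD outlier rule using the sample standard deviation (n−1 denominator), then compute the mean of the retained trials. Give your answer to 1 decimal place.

n = 13, ΣRT = 8803, M = 677.154
Σ(x−M)² = 2317657.69; s = √(2317657.69/12) = 439.475
Cutoffs: 677.154 ± 3·439.475 → [-641.3, 1995.6]
Outside: 2121 → excluded.
Retained (n=12): Σ = 6682, mean = 6682/12 = 556.833

556.8 ms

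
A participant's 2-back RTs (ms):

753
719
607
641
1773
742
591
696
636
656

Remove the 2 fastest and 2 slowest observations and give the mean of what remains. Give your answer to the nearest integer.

Sorted: 591, 607, 636, 641, 656, 696, 719, 742, 753, 1773
Drop lowest 2 (591, 607) and highest 2 (753, 1773)
Remaining (n=6): Σ = 4090, mean = 4090/6 = 681.667

682 ms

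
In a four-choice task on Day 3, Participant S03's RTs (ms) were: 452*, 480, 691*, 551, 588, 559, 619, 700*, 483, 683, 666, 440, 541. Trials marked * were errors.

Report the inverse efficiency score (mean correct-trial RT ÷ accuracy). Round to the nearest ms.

Correct trials (n=10): 480, 551, 588, 559, 619, 483, 683, 666, 440, 541
Mean correct RT = 5610/10 = 561.0000 ms
Proportion correct = 10/13
IES = 561.0000 / (10/13) = 729.300 ms

729 ms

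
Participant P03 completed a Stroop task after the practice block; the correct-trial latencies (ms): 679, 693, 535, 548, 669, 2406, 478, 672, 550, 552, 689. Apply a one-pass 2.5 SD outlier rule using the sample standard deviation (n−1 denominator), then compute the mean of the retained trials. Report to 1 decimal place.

606.5 ms

n = 11, ΣRT = 8471, M = 770.091
Σ(x−M)² = 3002768.91; s = √(3002768.91/10) = 547.975
Cutoffs: 770.091 ± 2.5·547.975 → [-599.8, 2140.0]
Outside: 2406 → excluded.
Retained (n=10): Σ = 6065, mean = 6065/10 = 606.500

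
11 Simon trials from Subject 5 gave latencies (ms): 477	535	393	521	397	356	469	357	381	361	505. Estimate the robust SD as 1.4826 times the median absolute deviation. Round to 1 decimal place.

Sorted: 356, 357, 361, 381, 393, 397, 469, 477, 505, 521, 535 → median = 397
|x − 397| sorted: 0, 4, 16, 36, 40, 41, 72, 80, 108, 124, 138 → MAD = 41
Robust SD ≈ 1.4826 × 41 = 60.787

60.8 ms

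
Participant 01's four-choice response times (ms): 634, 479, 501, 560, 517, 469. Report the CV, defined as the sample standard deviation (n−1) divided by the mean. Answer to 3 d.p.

0.117

n = 6, Σ = 3160, M = 526.6667
Σ(x−M)² = 18981.333; s = √(18981.333/5) = 61.6139
CV = 61.6139 / 526.6667 = 0.11699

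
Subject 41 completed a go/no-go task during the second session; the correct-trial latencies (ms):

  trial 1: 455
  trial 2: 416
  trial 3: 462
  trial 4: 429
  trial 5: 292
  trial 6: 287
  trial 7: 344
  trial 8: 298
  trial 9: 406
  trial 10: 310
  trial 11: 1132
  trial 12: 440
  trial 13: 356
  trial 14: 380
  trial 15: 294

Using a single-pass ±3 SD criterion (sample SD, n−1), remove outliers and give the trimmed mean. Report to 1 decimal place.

369.2 ms

n = 15, ΣRT = 6301, M = 420.067
Σ(x−M)² = 599030.93; s = √(599030.93/14) = 206.852
Cutoffs: 420.067 ± 3·206.852 → [-200.5, 1040.6]
Outside: 1132 → excluded.
Retained (n=14): Σ = 5169, mean = 5169/14 = 369.214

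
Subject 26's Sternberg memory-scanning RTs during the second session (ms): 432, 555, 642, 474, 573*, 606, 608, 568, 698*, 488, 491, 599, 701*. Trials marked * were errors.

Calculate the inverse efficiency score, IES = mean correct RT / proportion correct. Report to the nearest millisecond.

710 ms

Correct trials (n=10): 432, 555, 642, 474, 606, 608, 568, 488, 491, 599
Mean correct RT = 5463/10 = 546.3000 ms
Proportion correct = 10/13
IES = 546.3000 / (10/13) = 710.190 ms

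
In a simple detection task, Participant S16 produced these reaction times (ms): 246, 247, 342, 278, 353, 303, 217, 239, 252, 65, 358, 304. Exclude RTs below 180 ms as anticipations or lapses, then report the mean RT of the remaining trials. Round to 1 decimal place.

Excluded: 65
Retained (n=11): Σ = 3139
Mean = 3139/11 = 285.3636

285.4 ms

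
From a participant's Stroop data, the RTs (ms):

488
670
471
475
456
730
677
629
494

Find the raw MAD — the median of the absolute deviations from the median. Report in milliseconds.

38 ms

Sorted: 456, 471, 475, 488, 494, 629, 670, 677, 730 → median = 494
|x − 494|: 6, 176, 23, 19, 38, 236, 183, 135, 0
Sorted deviations: 0, 6, 19, 23, 38, 135, 176, 183, 236 → MAD = 38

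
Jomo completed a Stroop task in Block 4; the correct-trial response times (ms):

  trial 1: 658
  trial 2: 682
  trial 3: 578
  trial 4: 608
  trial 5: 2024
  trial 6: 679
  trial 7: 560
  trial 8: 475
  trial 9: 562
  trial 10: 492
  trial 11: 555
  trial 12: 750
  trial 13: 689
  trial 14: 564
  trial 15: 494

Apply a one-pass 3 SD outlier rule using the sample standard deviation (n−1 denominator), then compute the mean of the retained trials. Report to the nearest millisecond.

596 ms

n = 15, ΣRT = 10370, M = 691.333
Σ(x−M)² = 1994837.33; s = √(1994837.33/14) = 377.476
Cutoffs: 691.333 ± 3·377.476 → [-441.1, 1823.8]
Outside: 2024 → excluded.
Retained (n=14): Σ = 8346, mean = 8346/14 = 596.143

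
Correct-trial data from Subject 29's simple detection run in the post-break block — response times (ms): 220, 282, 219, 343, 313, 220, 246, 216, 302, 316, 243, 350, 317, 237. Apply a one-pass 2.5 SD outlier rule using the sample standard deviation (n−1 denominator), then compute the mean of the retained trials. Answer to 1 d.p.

n = 14, ΣRT = 3824, M = 273.143
Σ(x−M)² = 31843.71; s = √(31843.71/13) = 49.493
Cutoffs: 273.143 ± 2.5·49.493 → [149.4, 396.9]
No RTs fall outside the cutoffs; all 14 retained. Mean = 3824/14 = 273.143

273.1 ms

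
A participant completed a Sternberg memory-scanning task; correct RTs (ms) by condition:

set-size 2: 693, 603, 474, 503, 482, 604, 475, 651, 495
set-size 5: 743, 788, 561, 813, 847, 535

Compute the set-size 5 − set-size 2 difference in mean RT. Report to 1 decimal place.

M(set-size 2) = 4980/9 = 553.333
M(set-size 5) = 4287/6 = 714.500
Difference = 714.500 − 553.333 = 161.167 ms

161.2 ms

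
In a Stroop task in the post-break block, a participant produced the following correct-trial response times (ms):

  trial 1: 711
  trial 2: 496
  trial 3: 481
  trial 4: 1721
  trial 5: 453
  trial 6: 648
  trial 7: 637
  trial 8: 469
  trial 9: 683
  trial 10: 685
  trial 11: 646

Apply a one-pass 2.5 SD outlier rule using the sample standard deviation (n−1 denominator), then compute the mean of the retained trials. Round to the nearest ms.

591 ms

n = 11, ΣRT = 7630, M = 693.636
Σ(x−M)² = 1256166.55; s = √(1256166.55/10) = 354.424
Cutoffs: 693.636 ± 2.5·354.424 → [-192.4, 1579.7]
Outside: 1721 → excluded.
Retained (n=10): Σ = 5909, mean = 5909/10 = 590.900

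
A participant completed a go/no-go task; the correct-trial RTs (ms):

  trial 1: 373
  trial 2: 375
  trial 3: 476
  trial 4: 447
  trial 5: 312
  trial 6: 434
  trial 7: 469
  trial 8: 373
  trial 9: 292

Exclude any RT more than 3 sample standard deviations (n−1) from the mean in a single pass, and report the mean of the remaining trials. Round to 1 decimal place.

394.6 ms

n = 9, ΣRT = 3551, M = 394.556
Σ(x−M)² = 35126.22; s = √(35126.22/8) = 66.263
Cutoffs: 394.556 ± 3·66.263 → [195.8, 593.3]
No RTs fall outside the cutoffs; all 9 retained. Mean = 3551/9 = 394.556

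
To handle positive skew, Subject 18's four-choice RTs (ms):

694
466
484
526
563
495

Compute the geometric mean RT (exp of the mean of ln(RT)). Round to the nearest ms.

533 ms

ln(RT): 6.5425, 6.1442, 6.1821, 6.2653, 6.3333, 6.2046
Mean ln(RT) = 37.6719/6 = 6.27865
Geometric mean = exp(6.27865) = 533.07 ms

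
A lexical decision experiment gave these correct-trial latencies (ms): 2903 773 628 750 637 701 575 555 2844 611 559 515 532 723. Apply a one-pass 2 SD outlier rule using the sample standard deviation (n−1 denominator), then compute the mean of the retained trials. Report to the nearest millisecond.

630 ms

n = 14, ΣRT = 13306, M = 950.429
Σ(x−M)² = 8716355.43; s = √(8716355.43/13) = 818.834
Cutoffs: 950.429 ± 2·818.834 → [-687.2, 2588.1]
Outside: 2844, 2903 → excluded.
Retained (n=12): Σ = 7559, mean = 7559/12 = 629.917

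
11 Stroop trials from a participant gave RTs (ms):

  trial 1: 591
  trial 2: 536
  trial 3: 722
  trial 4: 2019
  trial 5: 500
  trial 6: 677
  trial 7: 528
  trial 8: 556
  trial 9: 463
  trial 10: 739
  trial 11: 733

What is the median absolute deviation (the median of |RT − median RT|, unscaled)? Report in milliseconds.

91 ms

Sorted: 463, 500, 528, 536, 556, 591, 677, 722, 733, 739, 2019 → median = 591
|x − 591|: 0, 55, 131, 1428, 91, 86, 63, 35, 128, 148, 142
Sorted deviations: 0, 35, 55, 63, 86, 91, 128, 131, 142, 148, 1428 → MAD = 91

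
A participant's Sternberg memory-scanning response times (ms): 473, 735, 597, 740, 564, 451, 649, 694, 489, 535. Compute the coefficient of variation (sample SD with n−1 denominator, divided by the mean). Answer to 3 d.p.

0.182

n = 10, Σ = 5927, M = 592.7000
Σ(x−M)² = 104710.100; s = √(104710.100/9) = 107.8631
CV = 107.8631 / 592.7000 = 0.18199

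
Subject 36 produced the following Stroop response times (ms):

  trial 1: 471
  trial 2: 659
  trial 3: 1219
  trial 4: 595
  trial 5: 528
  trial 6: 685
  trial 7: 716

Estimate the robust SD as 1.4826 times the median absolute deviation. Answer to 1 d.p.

94.9 ms

Sorted: 471, 528, 595, 659, 685, 716, 1219 → median = 659
|x − 659| sorted: 0, 26, 57, 64, 131, 188, 560 → MAD = 64
Robust SD ≈ 1.4826 × 64 = 94.886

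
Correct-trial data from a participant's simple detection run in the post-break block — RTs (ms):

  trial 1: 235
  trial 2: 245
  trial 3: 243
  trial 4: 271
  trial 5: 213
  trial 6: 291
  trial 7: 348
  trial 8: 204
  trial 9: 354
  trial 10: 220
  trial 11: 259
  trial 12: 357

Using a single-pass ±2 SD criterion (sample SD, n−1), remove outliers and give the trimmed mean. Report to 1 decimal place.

n = 12, ΣRT = 3240, M = 270.000
Σ(x−M)² = 33956.00; s = √(33956.00/11) = 55.560
Cutoffs: 270.000 ± 2·55.560 → [158.9, 381.1]
No RTs fall outside the cutoffs; all 12 retained. Mean = 3240/12 = 270.000

270.0 ms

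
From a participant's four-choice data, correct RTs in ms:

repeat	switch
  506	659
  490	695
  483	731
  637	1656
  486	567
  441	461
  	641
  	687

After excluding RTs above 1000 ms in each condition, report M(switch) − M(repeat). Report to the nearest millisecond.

127 ms

switch: exclude 1656
M(repeat) = 3043/6 = 507.167
M(switch) = 4441/7 = 634.429
Difference = 634.429 − 507.167 = 127.262 ms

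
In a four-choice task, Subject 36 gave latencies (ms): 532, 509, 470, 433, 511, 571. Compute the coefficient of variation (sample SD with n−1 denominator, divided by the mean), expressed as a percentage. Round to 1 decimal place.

9.5%

n = 6, Σ = 3026, M = 504.3333
Σ(x−M)² = 11543.333; s = √(11543.333/5) = 48.0486
CV = 48.0486 / 504.3333 = 0.09527 = 9.527%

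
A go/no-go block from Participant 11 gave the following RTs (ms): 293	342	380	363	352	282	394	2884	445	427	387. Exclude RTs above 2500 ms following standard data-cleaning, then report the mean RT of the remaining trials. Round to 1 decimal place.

Excluded: 2884
Retained (n=10): Σ = 3665
Mean = 3665/10 = 366.5000

366.5 ms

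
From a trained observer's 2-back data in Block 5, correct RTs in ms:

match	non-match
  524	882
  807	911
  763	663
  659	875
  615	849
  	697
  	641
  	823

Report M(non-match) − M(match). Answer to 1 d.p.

119.0 ms

M(match) = 3368/5 = 673.600
M(non-match) = 6341/8 = 792.625
Difference = 792.625 − 673.600 = 119.025 ms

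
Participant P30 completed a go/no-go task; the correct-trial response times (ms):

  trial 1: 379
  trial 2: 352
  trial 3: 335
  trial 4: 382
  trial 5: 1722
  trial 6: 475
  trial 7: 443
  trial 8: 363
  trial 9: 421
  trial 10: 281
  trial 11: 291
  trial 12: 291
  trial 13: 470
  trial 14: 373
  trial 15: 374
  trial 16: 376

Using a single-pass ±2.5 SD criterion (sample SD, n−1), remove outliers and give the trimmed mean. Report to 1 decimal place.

373.7 ms

n = 16, ΣRT = 7328, M = 458.000
Σ(x−M)² = 1755242.00; s = √(1755242.00/15) = 342.076
Cutoffs: 458.000 ± 2.5·342.076 → [-397.2, 1313.2]
Outside: 1722 → excluded.
Retained (n=15): Σ = 5606, mean = 5606/15 = 373.733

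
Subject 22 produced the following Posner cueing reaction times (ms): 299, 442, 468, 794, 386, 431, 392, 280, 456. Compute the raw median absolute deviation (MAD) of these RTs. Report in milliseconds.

Sorted: 280, 299, 386, 392, 431, 442, 456, 468, 794 → median = 431
|x − 431|: 132, 11, 37, 363, 45, 0, 39, 151, 25
Sorted deviations: 0, 11, 25, 37, 39, 45, 132, 151, 363 → MAD = 39

39 ms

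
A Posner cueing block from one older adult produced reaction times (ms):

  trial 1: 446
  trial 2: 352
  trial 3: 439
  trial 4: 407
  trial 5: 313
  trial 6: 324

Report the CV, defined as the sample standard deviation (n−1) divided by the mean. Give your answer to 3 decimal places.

n = 6, Σ = 2281, M = 380.1667
Σ(x−M)² = 16974.833; s = √(16974.833/5) = 58.2663
CV = 58.2663 / 380.1667 = 0.15327

0.153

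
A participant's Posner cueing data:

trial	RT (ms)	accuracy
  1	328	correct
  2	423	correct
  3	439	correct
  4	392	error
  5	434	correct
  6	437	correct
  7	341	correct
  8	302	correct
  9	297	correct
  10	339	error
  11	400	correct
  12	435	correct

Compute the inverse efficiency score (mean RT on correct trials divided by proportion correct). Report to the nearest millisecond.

460 ms

Correct trials (n=10): 328, 423, 439, 434, 437, 341, 302, 297, 400, 435
Mean correct RT = 3836/10 = 383.6000 ms
Proportion correct = 10/12
IES = 383.6000 / (10/12) = 460.320 ms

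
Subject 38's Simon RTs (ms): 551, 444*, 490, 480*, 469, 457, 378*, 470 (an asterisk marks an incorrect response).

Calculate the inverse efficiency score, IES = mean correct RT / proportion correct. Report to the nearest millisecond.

Correct trials (n=5): 551, 490, 469, 457, 470
Mean correct RT = 2437/5 = 487.4000 ms
Proportion correct = 5/8
IES = 487.4000 / (5/8) = 779.840 ms

780 ms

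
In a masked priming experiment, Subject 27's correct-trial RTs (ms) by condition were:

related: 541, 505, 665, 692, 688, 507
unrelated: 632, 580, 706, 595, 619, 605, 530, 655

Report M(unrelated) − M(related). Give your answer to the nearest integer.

M(related) = 3598/6 = 599.667
M(unrelated) = 4922/8 = 615.250
Difference = 615.250 − 599.667 = 15.583 ms

16 ms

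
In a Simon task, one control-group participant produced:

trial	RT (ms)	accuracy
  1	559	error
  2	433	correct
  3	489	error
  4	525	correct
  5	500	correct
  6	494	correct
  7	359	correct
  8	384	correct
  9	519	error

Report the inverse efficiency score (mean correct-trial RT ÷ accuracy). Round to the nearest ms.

674 ms

Correct trials (n=6): 433, 525, 500, 494, 359, 384
Mean correct RT = 2695/6 = 449.1667 ms
Proportion correct = 6/9
IES = 449.1667 / (6/9) = 673.750 ms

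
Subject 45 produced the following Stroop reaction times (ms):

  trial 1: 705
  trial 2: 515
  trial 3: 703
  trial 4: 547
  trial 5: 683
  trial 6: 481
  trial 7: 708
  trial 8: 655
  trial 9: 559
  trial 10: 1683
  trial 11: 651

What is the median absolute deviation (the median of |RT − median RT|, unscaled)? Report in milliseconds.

Sorted: 481, 515, 547, 559, 651, 655, 683, 703, 705, 708, 1683 → median = 655
|x − 655|: 50, 140, 48, 108, 28, 174, 53, 0, 96, 1028, 4
Sorted deviations: 0, 4, 28, 48, 50, 53, 96, 108, 140, 174, 1028 → MAD = 53

53 ms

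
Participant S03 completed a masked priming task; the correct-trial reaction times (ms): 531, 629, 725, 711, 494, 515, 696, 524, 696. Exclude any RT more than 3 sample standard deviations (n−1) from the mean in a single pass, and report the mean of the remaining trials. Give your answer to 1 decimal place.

613.4 ms

n = 9, ΣRT = 5521, M = 613.444
Σ(x−M)² = 74590.22; s = √(74590.22/8) = 96.560
Cutoffs: 613.444 ± 3·96.560 → [323.8, 903.1]
No RTs fall outside the cutoffs; all 9 retained. Mean = 5521/9 = 613.444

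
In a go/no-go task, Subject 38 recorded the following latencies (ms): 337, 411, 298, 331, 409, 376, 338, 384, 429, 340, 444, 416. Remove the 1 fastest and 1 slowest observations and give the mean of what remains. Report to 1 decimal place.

Sorted: 298, 331, 337, 338, 340, 376, 384, 409, 411, 416, 429, 444
Drop lowest 1 (298) and highest 1 (444)
Remaining (n=10): Σ = 3771, mean = 3771/10 = 377.100

377.1 ms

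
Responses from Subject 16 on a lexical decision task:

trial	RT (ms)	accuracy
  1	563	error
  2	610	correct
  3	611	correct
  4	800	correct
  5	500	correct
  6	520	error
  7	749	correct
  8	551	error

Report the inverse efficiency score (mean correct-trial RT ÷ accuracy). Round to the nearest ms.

1046 ms

Correct trials (n=5): 610, 611, 800, 500, 749
Mean correct RT = 3270/5 = 654.0000 ms
Proportion correct = 5/8
IES = 654.0000 / (5/8) = 1046.400 ms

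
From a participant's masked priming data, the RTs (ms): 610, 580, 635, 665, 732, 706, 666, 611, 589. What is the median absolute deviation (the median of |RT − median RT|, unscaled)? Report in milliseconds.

Sorted: 580, 589, 610, 611, 635, 665, 666, 706, 732 → median = 635
|x − 635|: 25, 55, 0, 30, 97, 71, 31, 24, 46
Sorted deviations: 0, 24, 25, 30, 31, 46, 55, 71, 97 → MAD = 31

31 ms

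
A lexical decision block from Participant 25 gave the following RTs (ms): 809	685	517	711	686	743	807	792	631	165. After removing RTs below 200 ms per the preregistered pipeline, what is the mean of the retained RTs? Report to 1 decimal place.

709.0 ms

Excluded: 165
Retained (n=9): Σ = 6381
Mean = 6381/9 = 709.0000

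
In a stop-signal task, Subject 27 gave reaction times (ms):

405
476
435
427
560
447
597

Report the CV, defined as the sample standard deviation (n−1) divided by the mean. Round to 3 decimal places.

0.152

n = 7, Σ = 3347, M = 478.1429
Σ(x−M)² = 31628.857; s = √(31628.857/6) = 72.6049
CV = 72.6049 / 478.1429 = 0.15185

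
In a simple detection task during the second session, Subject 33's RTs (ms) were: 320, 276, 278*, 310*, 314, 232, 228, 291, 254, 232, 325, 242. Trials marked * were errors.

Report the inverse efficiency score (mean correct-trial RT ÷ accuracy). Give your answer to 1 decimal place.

325.7 ms

Correct trials (n=10): 320, 276, 314, 232, 228, 291, 254, 232, 325, 242
Mean correct RT = 2714/10 = 271.4000 ms
Proportion correct = 10/12
IES = 271.4000 / (10/12) = 325.680 ms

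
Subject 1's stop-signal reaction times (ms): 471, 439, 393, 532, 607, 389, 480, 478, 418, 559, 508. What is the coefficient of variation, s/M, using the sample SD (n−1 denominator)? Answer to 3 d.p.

n = 11, Σ = 5274, M = 479.4545
Σ(x−M)² = 47314.727; s = √(47314.727/10) = 68.7857
CV = 68.7857 / 479.4545 = 0.14347

0.143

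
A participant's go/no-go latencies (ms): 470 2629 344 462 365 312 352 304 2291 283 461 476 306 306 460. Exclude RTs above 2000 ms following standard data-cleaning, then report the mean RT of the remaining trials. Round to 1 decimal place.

Excluded: 2291, 2629
Retained (n=13): Σ = 4901
Mean = 4901/13 = 377.0000

377.0 ms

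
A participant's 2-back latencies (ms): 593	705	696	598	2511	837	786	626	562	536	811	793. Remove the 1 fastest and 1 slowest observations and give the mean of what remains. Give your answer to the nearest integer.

701 ms

Sorted: 536, 562, 593, 598, 626, 696, 705, 786, 793, 811, 837, 2511
Drop lowest 1 (536) and highest 1 (2511)
Remaining (n=10): Σ = 7007, mean = 7007/10 = 700.700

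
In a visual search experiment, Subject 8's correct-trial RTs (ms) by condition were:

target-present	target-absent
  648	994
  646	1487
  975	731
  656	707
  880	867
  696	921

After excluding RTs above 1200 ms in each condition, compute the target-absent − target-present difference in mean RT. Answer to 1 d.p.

93.8 ms

target-absent: exclude 1487
M(target-present) = 4501/6 = 750.167
M(target-absent) = 4220/5 = 844.000
Difference = 844.000 − 750.167 = 93.833 ms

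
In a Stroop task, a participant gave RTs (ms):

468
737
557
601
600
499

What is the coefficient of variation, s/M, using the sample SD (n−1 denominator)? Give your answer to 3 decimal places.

0.165

n = 6, Σ = 3462, M = 577.0000
Σ(x−M)² = 45070.000; s = √(45070.000/5) = 94.9421
CV = 94.9421 / 577.0000 = 0.16454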